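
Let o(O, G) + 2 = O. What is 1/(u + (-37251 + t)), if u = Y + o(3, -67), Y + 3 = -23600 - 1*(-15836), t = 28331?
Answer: -1/16686 ≈ -5.9930e-5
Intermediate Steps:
o(O, G) = -2 + O
Y = -7767 (Y = -3 + (-23600 - 1*(-15836)) = -3 + (-23600 + 15836) = -3 - 7764 = -7767)
u = -7766 (u = -7767 + (-2 + 3) = -7767 + 1 = -7766)
1/(u + (-37251 + t)) = 1/(-7766 + (-37251 + 28331)) = 1/(-7766 - 8920) = 1/(-16686) = -1/16686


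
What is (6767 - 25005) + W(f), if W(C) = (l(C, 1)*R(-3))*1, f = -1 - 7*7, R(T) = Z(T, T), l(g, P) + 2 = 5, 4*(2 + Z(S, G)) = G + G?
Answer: -36497/2 ≈ -18249.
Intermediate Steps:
Z(S, G) = -2 + G/2 (Z(S, G) = -2 + (G + G)/4 = -2 + (2*G)/4 = -2 + G/2)
l(g, P) = 3 (l(g, P) = -2 + 5 = 3)
R(T) = -2 + T/2
f = -50 (f = -1 - 49 = -50)
W(C) = -21/2 (W(C) = (3*(-2 + (½)*(-3)))*1 = (3*(-2 - 3/2))*1 = (3*(-7/2))*1 = -21/2*1 = -21/2)
(6767 - 25005) + W(f) = (6767 - 25005) - 21/2 = -18238 - 21/2 = -36497/2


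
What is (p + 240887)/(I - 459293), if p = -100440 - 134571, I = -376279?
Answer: -1469/208893 ≈ -0.0070323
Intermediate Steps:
p = -235011
(p + 240887)/(I - 459293) = (-235011 + 240887)/(-376279 - 459293) = 5876/(-835572) = 5876*(-1/835572) = -1469/208893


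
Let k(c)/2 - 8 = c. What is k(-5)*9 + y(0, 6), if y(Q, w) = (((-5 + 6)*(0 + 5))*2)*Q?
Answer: 54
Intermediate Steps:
y(Q, w) = 10*Q (y(Q, w) = ((1*5)*2)*Q = (5*2)*Q = 10*Q)
k(c) = 16 + 2*c
k(-5)*9 + y(0, 6) = (16 + 2*(-5))*9 + 10*0 = (16 - 10)*9 + 0 = 6*9 + 0 = 54 + 0 = 54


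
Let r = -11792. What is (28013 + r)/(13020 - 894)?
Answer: 5407/4042 ≈ 1.3377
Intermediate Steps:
(28013 + r)/(13020 - 894) = (28013 - 11792)/(13020 - 894) = 16221/12126 = 16221*(1/12126) = 5407/4042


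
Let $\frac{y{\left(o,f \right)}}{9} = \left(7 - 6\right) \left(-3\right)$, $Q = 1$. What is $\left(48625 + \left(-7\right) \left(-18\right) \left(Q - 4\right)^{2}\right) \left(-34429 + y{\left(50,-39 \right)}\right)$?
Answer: $-1714496104$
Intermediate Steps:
$y{\left(o,f \right)} = -27$ ($y{\left(o,f \right)} = 9 \left(7 - 6\right) \left(-3\right) = 9 \cdot 1 \left(-3\right) = 9 \left(-3\right) = -27$)
$\left(48625 + \left(-7\right) \left(-18\right) \left(Q - 4\right)^{2}\right) \left(-34429 + y{\left(50,-39 \right)}\right) = \left(48625 + \left(-7\right) \left(-18\right) \left(1 - 4\right)^{2}\right) \left(-34429 - 27\right) = \left(48625 + 126 \left(-3\right)^{2}\right) \left(-34456\right) = \left(48625 + 126 \cdot 9\right) \left(-34456\right) = \left(48625 + 1134\right) \left(-34456\right) = 49759 \left(-34456\right) = -1714496104$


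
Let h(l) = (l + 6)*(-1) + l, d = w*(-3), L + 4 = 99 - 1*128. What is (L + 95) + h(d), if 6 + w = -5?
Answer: 56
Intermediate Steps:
w = -11 (w = -6 - 5 = -11)
L = -33 (L = -4 + (99 - 1*128) = -4 + (99 - 128) = -4 - 29 = -33)
d = 33 (d = -11*(-3) = 33)
h(l) = -6 (h(l) = (6 + l)*(-1) + l = (-6 - l) + l = -6)
(L + 95) + h(d) = (-33 + 95) - 6 = 62 - 6 = 56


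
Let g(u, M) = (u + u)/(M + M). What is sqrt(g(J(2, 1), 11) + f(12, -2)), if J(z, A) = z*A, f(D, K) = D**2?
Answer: sqrt(17446)/11 ≈ 12.008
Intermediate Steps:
J(z, A) = A*z
g(u, M) = u/M (g(u, M) = (2*u)/((2*M)) = (2*u)*(1/(2*M)) = u/M)
sqrt(g(J(2, 1), 11) + f(12, -2)) = sqrt((1*2)/11 + 12**2) = sqrt(2*(1/11) + 144) = sqrt(2/11 + 144) = sqrt(1586/11) = sqrt(17446)/11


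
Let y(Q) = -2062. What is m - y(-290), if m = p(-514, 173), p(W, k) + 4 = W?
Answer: 1544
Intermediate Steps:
p(W, k) = -4 + W
m = -518 (m = -4 - 514 = -518)
m - y(-290) = -518 - 1*(-2062) = -518 + 2062 = 1544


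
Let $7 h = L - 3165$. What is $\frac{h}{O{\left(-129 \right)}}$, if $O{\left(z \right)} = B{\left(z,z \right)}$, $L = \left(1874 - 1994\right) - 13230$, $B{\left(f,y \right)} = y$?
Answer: $\frac{5505}{301} \approx 18.289$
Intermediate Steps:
$L = -13350$ ($L = -120 - 13230 = -13350$)
$O{\left(z \right)} = z$
$h = - \frac{16515}{7}$ ($h = \frac{-13350 - 3165}{7} = \frac{1}{7} \left(-16515\right) = - \frac{16515}{7} \approx -2359.3$)
$\frac{h}{O{\left(-129 \right)}} = - \frac{16515}{7 \left(-129\right)} = \left(- \frac{16515}{7}\right) \left(- \frac{1}{129}\right) = \frac{5505}{301}$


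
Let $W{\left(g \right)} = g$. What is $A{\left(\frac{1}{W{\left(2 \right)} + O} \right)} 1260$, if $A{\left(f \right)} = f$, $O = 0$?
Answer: $630$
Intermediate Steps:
$A{\left(\frac{1}{W{\left(2 \right)} + O} \right)} 1260 = \frac{1}{2 + 0} \cdot 1260 = \frac{1}{2} \cdot 1260 = 630$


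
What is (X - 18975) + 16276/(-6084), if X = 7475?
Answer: -1345813/117 ≈ -11503.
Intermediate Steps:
(X - 18975) + 16276/(-6084) = (7475 - 18975) + 16276/(-6084) = -11500 + 16276*(-1/6084) = -11500 - 313/117 = -1345813/117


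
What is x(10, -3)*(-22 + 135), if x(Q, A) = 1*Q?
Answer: 1130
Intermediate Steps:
x(Q, A) = Q
x(10, -3)*(-22 + 135) = 10*(-22 + 135) = 10*113 = 1130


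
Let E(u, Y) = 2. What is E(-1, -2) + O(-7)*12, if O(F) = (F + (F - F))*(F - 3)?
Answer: 842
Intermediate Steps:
O(F) = F*(-3 + F) (O(F) = (F + 0)*(-3 + F) = F*(-3 + F))
E(-1, -2) + O(-7)*12 = 2 - 7*(-3 - 7)*12 = 2 - 7*(-10)*12 = 2 + 70*12 = 2 + 840 = 842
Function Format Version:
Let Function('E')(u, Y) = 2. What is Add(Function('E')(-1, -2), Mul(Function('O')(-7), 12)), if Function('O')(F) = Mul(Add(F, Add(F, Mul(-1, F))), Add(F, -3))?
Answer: 842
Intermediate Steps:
Function('O')(F) = Mul(F, Add(-3, F)) (Function('O')(F) = Mul(Add(F, 0), Add(-3, F)) = Mul(F, Add(-3, F)))
Add(Function('E')(-1, -2), Mul(Function('O')(-7), 12)) = Add(2, Mul(Mul(-7, Add(-3, -7)), 12)) = Add(2, Mul(Mul(-7, -10), 12)) = Add(2, Mul(70, 12)) = Add(2, 840) = 842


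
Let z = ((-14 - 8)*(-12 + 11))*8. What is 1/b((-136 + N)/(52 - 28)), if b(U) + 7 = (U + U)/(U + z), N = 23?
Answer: -4111/29003 ≈ -0.14174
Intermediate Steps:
z = 176 (z = -22*(-1)*8 = 22*8 = 176)
b(U) = -7 + 2*U/(176 + U) (b(U) = -7 + (U + U)/(U + 176) = -7 + (2*U)/(176 + U) = -7 + 2*U/(176 + U))
1/b((-136 + N)/(52 - 28)) = 1/((-1232 - 5*(-136 + 23)/(52 - 28))/(176 + (-136 + 23)/(52 - 28))) = 1/((-1232 - (-565)/24)/(176 - 113/24)) = 1/((-1232 - (-565)/24)/(176 - 113*1/24)) = 1/((-1232 - 5*(-113/24))/(176 - 113/24)) = 1/((-1232 + 565/24)/(4111/24)) = 1/((24/4111)*(-29003/24)) = 1/(-29003/4111) = -4111/29003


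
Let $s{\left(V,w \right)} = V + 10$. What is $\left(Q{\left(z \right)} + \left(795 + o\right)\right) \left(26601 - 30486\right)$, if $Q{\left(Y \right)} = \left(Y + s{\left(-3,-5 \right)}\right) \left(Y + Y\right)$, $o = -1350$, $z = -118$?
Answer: $-99615285$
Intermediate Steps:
$s{\left(V,w \right)} = 10 + V$
$Q{\left(Y \right)} = 2 Y \left(7 + Y\right)$ ($Q{\left(Y \right)} = \left(Y + \left(10 - 3\right)\right) \left(Y + Y\right) = \left(Y + 7\right) 2 Y = \left(7 + Y\right) 2 Y = 2 Y \left(7 + Y\right)$)
$\left(Q{\left(z \right)} + \left(795 + o\right)\right) \left(26601 - 30486\right) = \left(2 \left(-118\right) \left(7 - 118\right) + \left(795 - 1350\right)\right) \left(26601 - 30486\right) = \left(2 \left(-118\right) \left(-111\right) - 555\right) \left(-3885\right) = \left(26196 - 555\right) \left(-3885\right) = 25641 \left(-3885\right) = -99615285$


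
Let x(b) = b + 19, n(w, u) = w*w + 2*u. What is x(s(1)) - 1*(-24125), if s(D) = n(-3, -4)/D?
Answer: 24145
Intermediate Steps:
n(w, u) = w² + 2*u
s(D) = 1/D (s(D) = ((-3)² + 2*(-4))/D = (9 - 8)/D = 1/D)
x(b) = 19 + b
x(s(1)) - 1*(-24125) = (19 + 1/1) - 1*(-24125) = (19 + 1) + 24125 = 20 + 24125 = 24145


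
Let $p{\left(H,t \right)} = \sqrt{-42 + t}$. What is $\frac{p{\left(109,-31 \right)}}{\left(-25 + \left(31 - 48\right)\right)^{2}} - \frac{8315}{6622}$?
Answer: $- \frac{8315}{6622} + \frac{i \sqrt{73}}{1764} \approx -1.2557 + 0.0048435 i$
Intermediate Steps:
$\frac{p{\left(109,-31 \right)}}{\left(-25 + \left(31 - 48\right)\right)^{2}} - \frac{8315}{6622} = \frac{\sqrt{-42 - 31}}{\left(-25 + \left(31 - 48\right)\right)^{2}} - \frac{8315}{6622} = \frac{\sqrt{-73}}{\left(-25 + \left(31 - 48\right)\right)^{2}} - \frac{8315}{6622} = \frac{i \sqrt{73}}{\left(-25 - 17\right)^{2}} - \frac{8315}{6622} = \frac{i \sqrt{73}}{\left(-42\right)^{2}} - \frac{8315}{6622} = \frac{i \sqrt{73}}{1764} - \frac{8315}{6622} = - \frac{8315}{6622} + \frac{i \sqrt{73}}{1764}$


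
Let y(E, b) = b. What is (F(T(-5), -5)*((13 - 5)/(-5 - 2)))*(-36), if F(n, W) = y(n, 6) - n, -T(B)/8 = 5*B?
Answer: -55872/7 ≈ -7981.7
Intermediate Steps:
T(B) = -40*B
F(n, W) = 6 - n
(F(T(-5), -5)*((13 - 5)/(-5 - 2)))*(-36) = ((6 - (-40)*(-5))*((13 - 5)/(-5 - 2)))*(-36) = ((6 - 1*200)*(8/(-7)))*(-36) = ((6 - 200)*(8*(-⅐)))*(-36) = -194*(-8/7)*(-36) = (1552/7)*(-36) = -55872/7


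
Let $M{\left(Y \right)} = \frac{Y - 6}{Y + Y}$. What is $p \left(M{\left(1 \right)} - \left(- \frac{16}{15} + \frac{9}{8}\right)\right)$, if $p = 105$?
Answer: $- \frac{2149}{8} \approx -268.63$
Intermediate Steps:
$M{\left(Y \right)} = \frac{-6 + Y}{2 Y}$
$p \left(M{\left(1 \right)} - \left(- \frac{16}{15} + \frac{9}{8}\right)\right) = 105 \left(\frac{-6 + 1}{2 \cdot 1} - \left(- \frac{16}{15} + \frac{9}{8}\right)\right) = 105 \left(\frac{1}{2} \cdot 1 \left(-5\right) - \frac{7}{120}\right) = 105 \left(- \frac{5}{2} + \left(\frac{16}{15} - \frac{9}{8}\right)\right) = 105 \left(- \frac{5}{2} - \frac{7}{120}\right) = 105 \left(- \frac{307}{120}\right) = - \frac{2149}{8}$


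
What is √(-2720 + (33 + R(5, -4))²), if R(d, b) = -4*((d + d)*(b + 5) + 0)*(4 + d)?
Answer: √104209 ≈ 322.81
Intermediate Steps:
R(d, b) = -8*d*(4 + d)*(5 + b) (R(d, b) = -4*((2*d)*(5 + b) + 0)*(4 + d) = -4*(2*d*(5 + b) + 0)*(4 + d) = -4*2*d*(5 + b)*(4 + d) = -8*d*(4 + d)*(5 + b))
√(-2720 + (33 + R(5, -4))²) = √(-2720 + (33 - 8*5*(20 + 4*(-4) + 5*5 - 4*5))²) = √(-2720 + (33 - 8*5*(20 - 16 + 25 - 20))²) = √(-2720 + (33 - 8*5*9)²) = √(-2720 + (33 - 360)²) = √(-2720 + (-327)²) = √(-2720 + 106929) = √104209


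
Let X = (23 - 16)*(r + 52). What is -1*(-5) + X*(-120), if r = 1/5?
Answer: -43843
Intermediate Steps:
r = ⅕ (r = 1*(⅕) = ⅕ ≈ 0.20000)
X = 1827/5 (X = (23 - 16)*(⅕ + 52) = 7*(261/5) = 1827/5 ≈ 365.40)
-1*(-5) + X*(-120) = -1*(-5) + (1827/5)*(-120) = 5 - 43848 = -43843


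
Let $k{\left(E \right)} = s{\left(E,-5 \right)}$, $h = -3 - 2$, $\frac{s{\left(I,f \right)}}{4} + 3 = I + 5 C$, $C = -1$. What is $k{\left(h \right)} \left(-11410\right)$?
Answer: $593320$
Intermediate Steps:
$s{\left(I,f \right)} = -32 + 4 I$ ($s{\left(I,f \right)} = -12 + 4 \left(I + 5 \left(-1\right)\right) = -12 + 4 \left(I - 5\right) = -12 + 4 \left(-5 + I\right) = -12 + \left(-20 + 4 I\right) = -32 + 4 I$)
$h = -5$ ($h = -3 - 2 = -5$)
$k{\left(E \right)} = -32 + 4 E$
$k{\left(h \right)} \left(-11410\right) = \left(-32 + 4 \left(-5\right)\right) \left(-11410\right) = \left(-32 - 20\right) \left(-11410\right) = \left(-52\right) \left(-11410\right) = 593320$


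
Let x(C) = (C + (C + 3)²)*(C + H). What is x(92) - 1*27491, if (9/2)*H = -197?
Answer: 412151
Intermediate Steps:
H = -394/9 (H = (2/9)*(-197) = -394/9 ≈ -43.778)
x(C) = (-394/9 + C)*(C + (3 + C)²) (x(C) = (C + (C + 3)²)*(C - 394/9) = (C + (3 + C)²)*(-394/9 + C) = (-394/9 + C)*(C + (3 + C)²))
x(92) - 1*27491 = (-394 + 92³ - 2677/9*92 - 331/9*92²) - 1*27491 = (-394 + 778688 - 246284/9 - 331/9*8464) - 27491 = (-394 + 778688 - 246284/9 - 2801584/9) - 27491 = 439642 - 27491 = 412151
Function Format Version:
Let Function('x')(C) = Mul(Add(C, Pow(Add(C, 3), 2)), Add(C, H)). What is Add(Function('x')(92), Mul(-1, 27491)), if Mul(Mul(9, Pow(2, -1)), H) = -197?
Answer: 412151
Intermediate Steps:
H = Rational(-394, 9) (H = Mul(Rational(2, 9), -197) = Rational(-394, 9) ≈ -43.778)
Function('x')(C) = Mul(Add(Rational(-394, 9), C), Add(C, Pow(Add(3, C), 2))) (Function('x')(C) = Mul(Add(C, Pow(Add(C, 3), 2)), Add(C, Rational(-394, 9))) = Mul(Add(C, Pow(Add(3, C), 2)), Add(Rational(-394, 9), C)) = Mul(Add(Rational(-394, 9), C), Add(C, Pow(Add(3, C), 2))))
Add(Function('x')(92), Mul(-1, 27491)) = Add(Add(-394, Pow(92, 3), Mul(Rational(-2677, 9), 92), Mul(Rational(-331, 9), Pow(92, 2))), Mul(-1, 27491)) = Add(Add(-394, 778688, Rational(-246284, 9), Mul(Rational(-331, 9), 8464)), -27491) = Add(Add(-394, 778688, Rational(-246284, 9), Rational(-2801584, 9)), -27491) = Add(439642, -27491) = 412151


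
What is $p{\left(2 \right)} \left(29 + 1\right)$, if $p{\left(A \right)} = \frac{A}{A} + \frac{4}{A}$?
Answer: $90$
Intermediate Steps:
$p{\left(A \right)} = 1 + \frac{4}{A}$
$p{\left(2 \right)} \left(29 + 1\right) = \frac{4 + 2}{2} \left(29 + 1\right) = \frac{1}{2} \cdot 6 \cdot 30 = 3 \cdot 30 = 90$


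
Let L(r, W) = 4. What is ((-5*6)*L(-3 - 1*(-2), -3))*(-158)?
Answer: 18960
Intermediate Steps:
((-5*6)*L(-3 - 1*(-2), -3))*(-158) = (-5*6*4)*(-158) = -30*4*(-158) = -120*(-158) = 18960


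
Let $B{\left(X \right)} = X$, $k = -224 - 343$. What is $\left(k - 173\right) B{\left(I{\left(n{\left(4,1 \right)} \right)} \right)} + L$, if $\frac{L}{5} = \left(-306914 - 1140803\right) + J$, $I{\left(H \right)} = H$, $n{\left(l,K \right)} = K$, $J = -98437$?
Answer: $-7731510$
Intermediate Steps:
$k = -567$
$L = -7730770$ ($L = 5 \left(\left(-306914 - 1140803\right) - 98437\right) = 5 \left(-1447717 - 98437\right) = 5 \left(-1546154\right) = -7730770$)
$\left(k - 173\right) B{\left(I{\left(n{\left(4,1 \right)} \right)} \right)} + L = \left(-567 - 173\right) 1 - 7730770 = \left(-740\right) 1 - 7730770 = -740 - 7730770 = -7731510$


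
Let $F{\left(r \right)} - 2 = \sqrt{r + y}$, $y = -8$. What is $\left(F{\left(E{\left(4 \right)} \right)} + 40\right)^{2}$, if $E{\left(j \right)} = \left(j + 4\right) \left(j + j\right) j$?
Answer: $2012 + 168 \sqrt{62} \approx 3334.8$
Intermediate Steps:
$E{\left(j \right)} = 2 j^{2} \left(4 + j\right)$ ($E{\left(j \right)} = \left(4 + j\right) 2 j j = 2 j \left(4 + j\right) j = 2 j^{2} \left(4 + j\right)$)
$F{\left(r \right)} = 2 + \sqrt{-8 + r}$ ($F{\left(r \right)} = 2 + \sqrt{r - 8} = 2 + \sqrt{-8 + r}$)
$\left(F{\left(E{\left(4 \right)} \right)} + 40\right)^{2} = \left(\left(2 + \sqrt{-8 + 2 \cdot 4^{2} \left(4 + 4\right)}\right) + 40\right)^{2} = \left(\left(2 + \sqrt{-8 + 2 \cdot 16 \cdot 8}\right) + 40\right)^{2} = \left(\left(2 + \sqrt{-8 + 256}\right) + 40\right)^{2} = \left(\left(2 + \sqrt{248}\right) + 40\right)^{2} = \left(\left(2 + 2 \sqrt{62}\right) + 40\right)^{2} = \left(42 + 2 \sqrt{62}\right)^{2}$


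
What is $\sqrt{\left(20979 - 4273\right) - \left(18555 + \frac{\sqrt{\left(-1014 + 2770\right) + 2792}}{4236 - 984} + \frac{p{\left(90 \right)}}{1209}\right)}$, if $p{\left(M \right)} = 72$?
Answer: $\frac{\sqrt{-793966308286788 - 264077034 \sqrt{1137}}}{655278} \approx 43.001 i$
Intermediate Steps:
$\sqrt{\left(20979 - 4273\right) - \left(18555 + \frac{\sqrt{\left(-1014 + 2770\right) + 2792}}{4236 - 984} + \frac{p{\left(90 \right)}}{1209}\right)} = \sqrt{\left(20979 - 4273\right) - \left(18555 + \frac{24}{403} + \frac{\sqrt{\left(-1014 + 2770\right) + 2792}}{4236 - 984}\right)} = \sqrt{\left(20979 - 4273\right) - \left(18555 + \frac{24}{403} + \frac{\sqrt{1756 + 2792}}{3252}\right)} = \sqrt{16706 - \left(\frac{7477689}{403} + \sqrt{4548} \cdot \frac{1}{3252}\right)} = \sqrt{16706 - \left(\frac{7477689}{403} + 2 \sqrt{1137} \cdot \frac{1}{3252}\right)} = \sqrt{16706 - \left(\frac{7477689}{403} + \frac{\sqrt{1137}}{1626}\right)} = \sqrt{- \frac{745171}{403} - \frac{\sqrt{1137}}{1626}}$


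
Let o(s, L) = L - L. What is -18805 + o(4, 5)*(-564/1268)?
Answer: -18805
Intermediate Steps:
o(s, L) = 0
-18805 + o(4, 5)*(-564/1268) = -18805 + 0*(-564/1268) = -18805 + 0*(-564*1/1268) = -18805 + 0*(-141/317) = -18805 + 0 = -18805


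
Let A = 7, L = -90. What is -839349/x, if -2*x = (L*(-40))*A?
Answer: 13323/200 ≈ 66.615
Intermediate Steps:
x = -12600 (x = -(-90*(-40))*7/2 = -1800*7 = -½*25200 = -12600)
-839349/x = -839349/(-12600) = -839349*(-1/12600) = 13323/200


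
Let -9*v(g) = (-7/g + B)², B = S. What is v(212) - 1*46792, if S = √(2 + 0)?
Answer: -2103029641/44944 + 7*√2/954 ≈ -46792.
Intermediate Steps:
S = √2 ≈ 1.4142
B = √2 ≈ 1.4142
v(g) = -(√2 - 7/g)²/9 (v(g) = -(-7/g + √2)²/9 = -(√2 - 7/g)²/9)
v(212) - 1*46792 = -⅑*(-7 + 212*√2)²/212² - 1*46792 = -⅑*1/44944*(-7 + 212*√2)² - 46792 = -(-7 + 212*√2)²/404496 - 46792 = -46792 - (-7 + 212*√2)²/404496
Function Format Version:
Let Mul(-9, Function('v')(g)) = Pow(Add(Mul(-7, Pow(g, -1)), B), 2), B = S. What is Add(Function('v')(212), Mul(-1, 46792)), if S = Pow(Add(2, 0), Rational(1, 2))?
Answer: Add(Rational(-2103029641, 44944), Mul(Rational(7, 954), Pow(2, Rational(1, 2)))) ≈ -46792.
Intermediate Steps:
S = Pow(2, Rational(1, 2)) ≈ 1.4142
B = Pow(2, Rational(1, 2)) ≈ 1.4142
Function('v')(g) = Mul(Rational(-1, 9), Pow(Add(Pow(2, Rational(1, 2)), Mul(-7, Pow(g, -1))), 2)) (Function('v')(g) = Mul(Rational(-1, 9), Pow(Add(Mul(-7, Pow(g, -1)), Pow(2, Rational(1, 2))), 2)) = Mul(Rational(-1, 9), Pow(Add(Pow(2, Rational(1, 2)), Mul(-7, Pow(g, -1))), 2)))
Add(Function('v')(212), Mul(-1, 46792)) = Add(Mul(Rational(-1, 9), Pow(212, -2), Pow(Add(-7, Mul(212, Pow(2, Rational(1, 2)))), 2)), Mul(-1, 46792)) = Add(Mul(Rational(-1, 9), Rational(1, 44944), Pow(Add(-7, Mul(212, Pow(2, Rational(1, 2)))), 2)), -46792) = Add(Mul(Rational(-1, 404496), Pow(Add(-7, Mul(212, Pow(2, Rational(1, 2)))), 2)), -46792) = Add(-46792, Mul(Rational(-1, 404496), Pow(Add(-7, Mul(212, Pow(2, Rational(1, 2)))), 2)))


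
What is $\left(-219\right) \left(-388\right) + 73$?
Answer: $85045$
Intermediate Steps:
$\left(-219\right) \left(-388\right) + 73 = 84972 + 73 = 85045$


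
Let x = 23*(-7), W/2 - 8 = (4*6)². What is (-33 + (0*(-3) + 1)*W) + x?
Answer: 974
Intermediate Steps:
W = 1168 (W = 16 + 2*(4*6)² = 16 + 2*24² = 16 + 2*576 = 16 + 1152 = 1168)
x = -161
(-33 + (0*(-3) + 1)*W) + x = (-33 + (0*(-3) + 1)*1168) - 161 = (-33 + (0 + 1)*1168) - 161 = (-33 + 1*1168) - 161 = (-33 + 1168) - 161 = 1135 - 161 = 974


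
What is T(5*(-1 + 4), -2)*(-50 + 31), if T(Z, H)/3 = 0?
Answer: 0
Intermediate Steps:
T(Z, H) = 0 (T(Z, H) = 3*0 = 0)
T(5*(-1 + 4), -2)*(-50 + 31) = 0*(-50 + 31) = 0*(-19) = 0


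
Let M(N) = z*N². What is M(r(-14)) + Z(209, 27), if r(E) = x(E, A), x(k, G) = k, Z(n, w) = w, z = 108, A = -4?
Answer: 21195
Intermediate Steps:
r(E) = E
M(N) = 108*N²
M(r(-14)) + Z(209, 27) = 108*(-14)² + 27 = 108*196 + 27 = 21168 + 27 = 21195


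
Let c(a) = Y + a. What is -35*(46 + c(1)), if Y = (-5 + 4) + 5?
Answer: -1785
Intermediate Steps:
Y = 4 (Y = -1 + 5 = 4)
c(a) = 4 + a
-35*(46 + c(1)) = -35*(46 + (4 + 1)) = -35*(46 + 5) = -35*51 = -1785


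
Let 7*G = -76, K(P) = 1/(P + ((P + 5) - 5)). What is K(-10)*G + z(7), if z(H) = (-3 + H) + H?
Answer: 404/35 ≈ 11.543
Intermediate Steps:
K(P) = 1/(2*P) (K(P) = 1/(P + ((5 + P) - 5)) = 1/(P + P) = 1/(2*P))
G = -76/7 (G = (⅐)*(-76) = -76/7 ≈ -10.857)
z(H) = -3 + 2*H
K(-10)*G + z(7) = ((½)/(-10))*(-76/7) + (-3 + 2*7) = ((½)*(-⅒))*(-76/7) + (-3 + 14) = -1/20*(-76/7) + 11 = 19/35 + 11 = 404/35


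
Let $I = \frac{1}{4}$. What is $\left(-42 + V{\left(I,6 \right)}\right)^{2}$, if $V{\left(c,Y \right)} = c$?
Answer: $\frac{27889}{16} \approx 1743.1$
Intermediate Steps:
$I = \frac{1}{4} \approx 0.25$
$\left(-42 + V{\left(I,6 \right)}\right)^{2} = \left(-42 + \frac{1}{4}\right)^{2} = \left(- \frac{167}{4}\right)^{2} = \frac{27889}{16}$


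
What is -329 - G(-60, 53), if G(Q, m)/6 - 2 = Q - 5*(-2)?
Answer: -41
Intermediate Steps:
G(Q, m) = 72 + 6*Q (G(Q, m) = 12 + 6*(Q - 5*(-2)) = 12 + 6*(Q + 10) = 12 + 6*(10 + Q) = 12 + (60 + 6*Q) = 72 + 6*Q)
-329 - G(-60, 53) = -329 - (72 + 6*(-60)) = -329 - (72 - 360) = -329 - 1*(-288) = -329 + 288 = -41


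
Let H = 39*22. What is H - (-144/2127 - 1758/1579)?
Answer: 961862652/1119511 ≈ 859.18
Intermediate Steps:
H = 858
H - (-144/2127 - 1758/1579) = 858 - (-144/2127 - 1758/1579) = 858 - (-144*1/2127 - 1758*1/1579) = 858 - (-48/709 - 1758/1579) = 858 - 1*(-1322214/1119511) = 858 + 1322214/1119511 = 961862652/1119511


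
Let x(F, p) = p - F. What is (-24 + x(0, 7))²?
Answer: 289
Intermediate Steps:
(-24 + x(0, 7))² = (-24 + (7 - 1*0))² = (-24 + (7 + 0))² = (-24 + 7)² = (-17)² = 289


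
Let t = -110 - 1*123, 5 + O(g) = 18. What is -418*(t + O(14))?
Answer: 91960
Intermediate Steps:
O(g) = 13 (O(g) = -5 + 18 = 13)
t = -233 (t = -110 - 123 = -233)
-418*(t + O(14)) = -418*(-233 + 13) = -418*(-220) = 91960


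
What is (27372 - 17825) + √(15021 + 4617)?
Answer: 9547 + 3*√2182 ≈ 9687.1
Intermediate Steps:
(27372 - 17825) + √(15021 + 4617) = 9547 + √19638 = 9547 + 3*√2182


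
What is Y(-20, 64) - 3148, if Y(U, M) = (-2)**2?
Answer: -3144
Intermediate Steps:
Y(U, M) = 4
Y(-20, 64) - 3148 = 4 - 3148 = -3144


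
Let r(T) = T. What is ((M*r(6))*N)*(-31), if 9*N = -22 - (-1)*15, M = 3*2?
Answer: 868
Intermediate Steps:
M = 6
N = -7/9 (N = (-22 - (-1)*15)/9 = (-22 - 1*(-15))/9 = (-22 + 15)/9 = (1/9)*(-7) = -7/9 ≈ -0.77778)
((M*r(6))*N)*(-31) = ((6*6)*(-7/9))*(-31) = (36*(-7/9))*(-31) = -28*(-31) = 868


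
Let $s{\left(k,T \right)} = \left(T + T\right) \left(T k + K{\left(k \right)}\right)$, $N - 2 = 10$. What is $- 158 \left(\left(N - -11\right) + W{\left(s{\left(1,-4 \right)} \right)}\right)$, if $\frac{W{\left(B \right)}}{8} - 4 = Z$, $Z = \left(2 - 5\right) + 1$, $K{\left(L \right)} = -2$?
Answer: $-6162$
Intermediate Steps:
$N = 12$ ($N = 2 + 10 = 12$)
$s{\left(k,T \right)} = 2 T \left(-2 + T k\right)$ ($s{\left(k,T \right)} = \left(T + T\right) \left(T k - 2\right) = 2 T \left(-2 + T k\right)$)
$Z = -2$ ($Z = -3 + 1 = -2$)
$W{\left(B \right)} = 16$ ($W{\left(B \right)} = 32 + 8 \left(-2\right) = 32 - 16 = 16$)
$- 158 \left(\left(N - -11\right) + W{\left(s{\left(1,-4 \right)} \right)}\right) = - 158 \left(\left(12 - -11\right) + 16\right) = - 158 \left(\left(12 + 11\right) + 16\right) = - 158 \left(23 + 16\right) = \left(-158\right) 39 = -6162$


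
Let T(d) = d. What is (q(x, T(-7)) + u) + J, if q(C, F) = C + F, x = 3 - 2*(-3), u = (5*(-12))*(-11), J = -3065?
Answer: -2403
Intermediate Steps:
u = 660 (u = -60*(-11) = 660)
x = 9 (x = 3 + 6 = 9)
(q(x, T(-7)) + u) + J = ((9 - 7) + 660) - 3065 = (2 + 660) - 3065 = 662 - 3065 = -2403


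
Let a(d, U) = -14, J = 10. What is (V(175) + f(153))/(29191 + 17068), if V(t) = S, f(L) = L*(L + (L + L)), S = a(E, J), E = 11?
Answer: 70213/46259 ≈ 1.5178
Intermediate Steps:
S = -14
f(L) = 3*L² (f(L) = L*(L + 2*L) = L*(3*L) = 3*L²)
V(t) = -14
(V(175) + f(153))/(29191 + 17068) = (-14 + 3*153²)/(29191 + 17068) = (-14 + 3*23409)/46259 = (-14 + 70227)*(1/46259) = 70213*(1/46259) = 70213/46259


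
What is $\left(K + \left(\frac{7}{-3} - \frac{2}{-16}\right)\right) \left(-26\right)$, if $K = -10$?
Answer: $\frac{3809}{12} \approx 317.42$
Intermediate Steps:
$\left(K + \left(\frac{7}{-3} - \frac{2}{-16}\right)\right) \left(-26\right) = \left(-10 + \left(\frac{7}{-3} - \frac{2}{-16}\right)\right) \left(-26\right) = \left(-10 + \left(7 \left(- \frac{1}{3}\right) - - \frac{1}{8}\right)\right) \left(-26\right) = \left(-10 + \left(- \frac{7}{3} + \frac{1}{8}\right)\right) \left(-26\right) = \left(-10 - \frac{53}{24}\right) \left(-26\right) = \left(- \frac{293}{24}\right) \left(-26\right) = \frac{3809}{12}$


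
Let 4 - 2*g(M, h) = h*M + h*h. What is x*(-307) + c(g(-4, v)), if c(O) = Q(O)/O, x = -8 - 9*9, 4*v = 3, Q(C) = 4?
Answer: 2814397/103 ≈ 27324.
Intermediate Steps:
v = ¾ (v = (¼)*3 = ¾ ≈ 0.75000)
g(M, h) = 2 - h²/2 - M*h/2 (g(M, h) = 2 - (h*M + h*h)/2 = 2 - (M*h + h²)/2 = 2 - (h² + M*h)/2 = 2 + (-h²/2 - M*h/2) = 2 - h²/2 - M*h/2)
x = -89 (x = -8 - 81 = -89)
c(O) = 4/O
x*(-307) + c(g(-4, v)) = -89*(-307) + 4/(2 - (¾)²/2 - ½*(-4)*¾) = 27323 + 4/(2 - ½*9/16 + 3/2) = 27323 + 4/(2 - 9/32 + 3/2) = 27323 + 4/(103/32) = 27323 + 4*(32/103) = 27323 + 128/103 = 2814397/103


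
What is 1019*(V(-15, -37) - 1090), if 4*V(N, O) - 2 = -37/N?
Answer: -66574327/60 ≈ -1.1096e+6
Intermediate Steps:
V(N, O) = ½ - 37/(4*N) (V(N, O) = ½ + (-37/N)/4 = ½ - 37/(4*N))
1019*(V(-15, -37) - 1090) = 1019*((¼)*(-37 + 2*(-15))/(-15) - 1090) = 1019*((¼)*(-1/15)*(-37 - 30) - 1090) = 1019*((¼)*(-1/15)*(-67) - 1090) = 1019*(67/60 - 1090) = 1019*(-65333/60) = -66574327/60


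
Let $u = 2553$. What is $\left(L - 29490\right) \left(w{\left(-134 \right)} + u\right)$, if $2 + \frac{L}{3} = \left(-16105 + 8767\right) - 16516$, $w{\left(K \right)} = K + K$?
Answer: $-230917530$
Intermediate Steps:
$w{\left(K \right)} = 2 K$
$L = -71568$ ($L = -6 + 3 \left(\left(-16105 + 8767\right) - 16516\right) = -6 + 3 \left(-7338 - 16516\right) = -6 + 3 \left(-23854\right) = -6 - 71562 = -71568$)
$\left(L - 29490\right) \left(w{\left(-134 \right)} + u\right) = \left(-71568 - 29490\right) \left(2 \left(-134\right) + 2553\right) = - 101058 \left(-268 + 2553\right) = \left(-101058\right) 2285 = -230917530$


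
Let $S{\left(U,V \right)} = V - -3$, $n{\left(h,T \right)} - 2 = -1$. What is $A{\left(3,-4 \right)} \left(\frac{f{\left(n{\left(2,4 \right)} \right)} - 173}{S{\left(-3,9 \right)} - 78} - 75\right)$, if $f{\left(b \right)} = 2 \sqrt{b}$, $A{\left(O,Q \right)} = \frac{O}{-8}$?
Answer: $\frac{4779}{176} \approx 27.153$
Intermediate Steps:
$n{\left(h,T \right)} = 1$ ($n{\left(h,T \right)} = 2 - 1 = 1$)
$A{\left(O,Q \right)} = - \frac{O}{8}$ ($A{\left(O,Q \right)} = O \left(- \frac{1}{8}\right) = - \frac{O}{8}$)
$S{\left(U,V \right)} = 3 + V$ ($S{\left(U,V \right)} = V + 3 = 3 + V$)
$A{\left(3,-4 \right)} \left(\frac{f{\left(n{\left(2,4 \right)} \right)} - 173}{S{\left(-3,9 \right)} - 78} - 75\right) = \left(- \frac{1}{8}\right) 3 \left(\frac{2 \sqrt{1} - 173}{\left(3 + 9\right) - 78} - 75\right) = - \frac{3 \left(\frac{2 \cdot 1 - 173}{12 - 78} - 75\right)}{8} = - \frac{3 \left(\frac{2 - 173}{-66} - 75\right)}{8} = - \frac{3 \left(\left(-171\right) \left(- \frac{1}{66}\right) - 75\right)}{8} = - \frac{3 \left(\frac{57}{22} - 75\right)}{8} = \left(- \frac{3}{8}\right) \left(- \frac{1593}{22}\right) = \frac{4779}{176}$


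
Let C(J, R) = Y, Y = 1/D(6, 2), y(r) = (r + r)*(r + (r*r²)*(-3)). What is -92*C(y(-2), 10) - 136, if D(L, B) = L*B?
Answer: -431/3 ≈ -143.67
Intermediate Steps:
D(L, B) = B*L
y(r) = 2*r*(r - 3*r³) (y(r) = (2*r)*(r + r³*(-3)) = (2*r)*(r - 3*r³) = 2*r*(r - 3*r³))
Y = 1/12 (Y = 1/(2*6) = 1/12 ≈ 0.083333)
C(J, R) = 1/12
-92*C(y(-2), 10) - 136 = -92*1/12 - 136 = -23/3 - 136 = -431/3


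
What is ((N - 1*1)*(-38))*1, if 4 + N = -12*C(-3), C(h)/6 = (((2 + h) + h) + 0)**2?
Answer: 43966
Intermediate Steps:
C(h) = 6*(2 + 2*h)**2 (C(h) = 6*(((2 + h) + h) + 0)**2 = 6*((2 + 2*h) + 0)**2 = 6*(2 + 2*h)**2)
N = -1156 (N = -4 - 288*(1 - 3)**2 = -4 - 288*(-2)**2 = -4 - 288*4 = -4 - 12*96 = -4 - 1152 = -1156)
((N - 1*1)*(-38))*1 = ((-1156 - 1*1)*(-38))*1 = ((-1156 - 1)*(-38))*1 = -1157*(-38)*1 = 43966*1 = 43966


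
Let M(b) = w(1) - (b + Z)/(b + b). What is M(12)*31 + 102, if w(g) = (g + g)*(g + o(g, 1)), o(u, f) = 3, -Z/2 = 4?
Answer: 2069/6 ≈ 344.83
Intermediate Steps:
Z = -8 (Z = -2*4 = -8)
w(g) = 2*g*(3 + g) (w(g) = (g + g)*(g + 3) = (2*g)*(3 + g) = 2*g*(3 + g))
M(b) = 8 - (-8 + b)/(2*b) (M(b) = 2*1*(3 + 1) - (b - 8)/(b + b) = 2*1*4 - (-8 + b)/(2*b) = 8 - (-8 + b)*1/(2*b) = 8 - (-8 + b)/(2*b))
M(12)*31 + 102 = (15/2 + 4/12)*31 + 102 = (15/2 + 4*(1/12))*31 + 102 = (15/2 + ⅓)*31 + 102 = (47/6)*31 + 102 = 1457/6 + 102 = 2069/6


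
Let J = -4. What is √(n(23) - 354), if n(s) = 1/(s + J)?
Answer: 5*I*√5111/19 ≈ 18.813*I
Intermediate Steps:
n(s) = 1/(-4 + s) (n(s) = 1/(s - 4) = 1/(-4 + s))
√(n(23) - 354) = √(1/(-4 + 23) - 354) = √(1/19 - 354) = √(-6725/19) = 5*I*√5111/19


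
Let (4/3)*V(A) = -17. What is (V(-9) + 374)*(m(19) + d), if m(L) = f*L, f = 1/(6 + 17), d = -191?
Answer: -3160215/46 ≈ -68700.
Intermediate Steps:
f = 1/23 ≈ 0.043478
V(A) = -51/4 (V(A) = (¾)*(-17) = -51/4)
m(L) = L/23
(V(-9) + 374)*(m(19) + d) = (-51/4 + 374)*((1/23)*19 - 191) = 1445*(19/23 - 191)/4 = (1445/4)*(-4374/23) = -3160215/46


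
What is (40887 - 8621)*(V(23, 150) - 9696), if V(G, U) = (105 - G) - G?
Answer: -310947442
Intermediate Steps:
V(G, U) = 105 - 2*G
(40887 - 8621)*(V(23, 150) - 9696) = (40887 - 8621)*((105 - 2*23) - 9696) = 32266*((105 - 46) - 9696) = 32266*(59 - 9696) = 32266*(-9637) = -310947442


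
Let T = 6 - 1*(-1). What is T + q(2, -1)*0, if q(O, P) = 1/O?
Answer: 7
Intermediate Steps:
T = 7 (T = 6 + 1 = 7)
T + q(2, -1)*0 = 7 + 0/2 = 7 + (½)*0 = 7 + 0 = 7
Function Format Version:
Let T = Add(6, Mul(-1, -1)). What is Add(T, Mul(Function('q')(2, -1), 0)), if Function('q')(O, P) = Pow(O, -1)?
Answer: 7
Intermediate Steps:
T = 7 (T = Add(6, 1) = 7)
Add(T, Mul(Function('q')(2, -1), 0)) = Add(7, Mul(Pow(2, -1), 0)) = Add(7, Mul(Rational(1, 2), 0)) = Add(7, 0) = 7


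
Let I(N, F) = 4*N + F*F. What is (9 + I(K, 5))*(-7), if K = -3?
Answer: -154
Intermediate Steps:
I(N, F) = F² + 4*N (I(N, F) = 4*N + F² = F² + 4*N)
(9 + I(K, 5))*(-7) = (9 + (5² + 4*(-3)))*(-7) = (9 + (25 - 12))*(-7) = (9 + 13)*(-7) = 22*(-7) = -154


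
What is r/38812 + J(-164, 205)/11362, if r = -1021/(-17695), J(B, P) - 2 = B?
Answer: -55623245239/3901587749540 ≈ -0.014257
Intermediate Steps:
J(B, P) = 2 + B
r = 1021/17695 (r = -1021*(-1/17695) = 1021/17695 ≈ 0.057700)
r/38812 + J(-164, 205)/11362 = (1021/17695)/38812 + (2 - 164)/11362 = (1021/17695)*(1/38812) - 162*1/11362 = 1021/686778340 - 81/5681 = -55623245239/3901587749540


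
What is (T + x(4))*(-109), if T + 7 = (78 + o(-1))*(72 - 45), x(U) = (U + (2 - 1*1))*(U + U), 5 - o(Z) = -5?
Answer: -262581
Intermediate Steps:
o(Z) = 10 (o(Z) = 5 - 1*(-5) = 5 + 5 = 10)
x(U) = 2*U*(1 + U) (x(U) = (U + (2 - 1))*(2*U) = (U + 1)*(2*U) = (1 + U)*(2*U) = 2*U*(1 + U))
T = 2369 (T = -7 + (78 + 10)*(72 - 45) = -7 + 88*27 = -7 + 2376 = 2369)
(T + x(4))*(-109) = (2369 + 2*4*(1 + 4))*(-109) = (2369 + 2*4*5)*(-109) = (2369 + 40)*(-109) = 2409*(-109) = -262581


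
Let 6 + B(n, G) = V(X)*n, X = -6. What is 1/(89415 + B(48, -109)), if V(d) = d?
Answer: 1/89121 ≈ 1.1221e-5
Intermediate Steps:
B(n, G) = -6 - 6*n
1/(89415 + B(48, -109)) = 1/(89415 + (-6 - 6*48)) = 1/(89415 + (-6 - 288)) = 1/(89415 - 294) = 1/89121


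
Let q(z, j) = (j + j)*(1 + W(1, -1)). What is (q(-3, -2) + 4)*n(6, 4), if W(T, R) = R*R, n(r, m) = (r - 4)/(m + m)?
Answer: -1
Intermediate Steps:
n(r, m) = (-4 + r)/(2*m) (n(r, m) = (-4 + r)/((2*m)) = (-4 + r)*(1/(2*m)) = (-4 + r)/(2*m))
W(T, R) = R²
q(z, j) = 4*j (q(z, j) = (j + j)*(1 + (-1)²) = (2*j)*(1 + 1) = (2*j)*2 = 4*j)
(q(-3, -2) + 4)*n(6, 4) = (4*(-2) + 4)*((½)*(-4 + 6)/4) = (-8 + 4)*((½)*(¼)*2) = -4*¼ = -1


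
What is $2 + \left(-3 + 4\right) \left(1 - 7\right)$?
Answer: $-4$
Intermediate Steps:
$2 + \left(-3 + 4\right) \left(1 - 7\right) = 2 + 1 \left(-6\right) = 2 - 6 = -4$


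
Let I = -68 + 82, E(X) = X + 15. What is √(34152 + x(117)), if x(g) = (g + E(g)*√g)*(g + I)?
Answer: √(49479 + 51876*√13) ≈ 486.33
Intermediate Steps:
E(X) = 15 + X
I = 14
x(g) = (14 + g)*(g + √g*(15 + g)) (x(g) = (g + (15 + g)*√g)*(g + 14) = (g + √g*(15 + g))*(14 + g) = (14 + g)*(g + √g*(15 + g)))
√(34152 + x(117)) = √(34152 + (117² + 14*117 + 117^(3/2)*(15 + 117) + 14*√117*(15 + 117))) = √(34152 + (13689 + 1638 + (351*√13)*132 + 14*(3*√13)*132)) = √(34152 + (13689 + 1638 + 46332*√13 + 5544*√13)) = √(34152 + (15327 + 51876*√13)) = √(49479 + 51876*√13)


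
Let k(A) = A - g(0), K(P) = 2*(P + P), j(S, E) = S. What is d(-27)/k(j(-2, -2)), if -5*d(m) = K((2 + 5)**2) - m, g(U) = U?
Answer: 223/10 ≈ 22.300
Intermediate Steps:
K(P) = 4*P (K(P) = 2*(2*P) = 4*P)
k(A) = A (k(A) = A - 1*0 = A + 0 = A)
d(m) = -196/5 + m/5 (d(m) = -(4*(2 + 5)**2 - m)/5 = -(4*7**2 - m)/5 = -(4*49 - m)/5 = -(196 - m)/5 = -196/5 + m/5)
d(-27)/k(j(-2, -2)) = (-196/5 + (1/5)*(-27))/(-2) = (-196/5 - 27/5)*(-1/2) = -223/5*(-1/2) = 223/10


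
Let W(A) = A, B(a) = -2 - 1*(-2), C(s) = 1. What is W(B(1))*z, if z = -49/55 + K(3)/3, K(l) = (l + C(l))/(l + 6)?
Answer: 0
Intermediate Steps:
B(a) = 0 (B(a) = -2 + 2 = 0)
K(l) = (1 + l)/(6 + l) (K(l) = (l + 1)/(l + 6) = (1 + l)/(6 + l))
z = -1103/1485 (z = -49/55 + ((1 + 3)/(6 + 3))/3 = -49*1/55 + (4/9)*(⅓) = -49/55 + ((⅑)*4)*(⅓) = -49/55 + (4/9)*(⅓) = -49/55 + 4/27 = -1103/1485 ≈ -0.74276)
W(B(1))*z = 0*(-1103/1485) = 0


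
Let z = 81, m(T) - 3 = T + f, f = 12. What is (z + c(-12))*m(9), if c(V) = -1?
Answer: 1920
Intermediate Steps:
m(T) = 15 + T (m(T) = 3 + (T + 12) = 3 + (12 + T) = 15 + T)
(z + c(-12))*m(9) = (81 - 1)*(15 + 9) = 80*24 = 1920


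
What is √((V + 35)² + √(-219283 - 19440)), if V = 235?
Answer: √(72900 + I*√238723) ≈ 270.0 + 0.9048*I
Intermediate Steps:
√((V + 35)² + √(-219283 - 19440)) = √((235 + 35)² + √(-219283 - 19440)) = √(270² + √(-238723)) = √(72900 + I*√238723)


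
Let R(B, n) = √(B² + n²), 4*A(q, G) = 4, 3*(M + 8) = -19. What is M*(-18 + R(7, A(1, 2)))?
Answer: 258 - 215*√2/3 ≈ 156.65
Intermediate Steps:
M = -43/3 (M = -8 + (⅓)*(-19) = -8 - 19/3 = -43/3 ≈ -14.333)
A(q, G) = 1 (A(q, G) = (¼)*4 = 1)
M*(-18 + R(7, A(1, 2))) = -43*(-18 + √(7² + 1²))/3 = -43*(-18 + √(49 + 1))/3 = -43*(-18 + √50)/3 = -43*(-18 + 5*√2)/3 = 258 - 215*√2/3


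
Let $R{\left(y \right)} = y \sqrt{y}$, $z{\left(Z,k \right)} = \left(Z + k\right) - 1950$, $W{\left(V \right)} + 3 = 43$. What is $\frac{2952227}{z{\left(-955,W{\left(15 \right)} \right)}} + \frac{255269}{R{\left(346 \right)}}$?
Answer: $- \frac{2952227}{2865} + \frac{255269 \sqrt{346}}{119716} \approx -990.78$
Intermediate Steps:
$W{\left(V \right)} = 40$ ($W{\left(V \right)} = -3 + 43 = 40$)
$z{\left(Z,k \right)} = -1950 + Z + k$
$R{\left(y \right)} = y^{\frac{3}{2}}$
$\frac{2952227}{z{\left(-955,W{\left(15 \right)} \right)}} + \frac{255269}{R{\left(346 \right)}} = \frac{2952227}{-1950 - 955 + 40} + \frac{255269}{346^{\frac{3}{2}}} = \frac{2952227}{-2865} + \frac{255269}{346 \sqrt{346}} = 2952227 \left(- \frac{1}{2865}\right) + 255269 \frac{\sqrt{346}}{119716} = - \frac{2952227}{2865} + \frac{255269 \sqrt{346}}{119716}$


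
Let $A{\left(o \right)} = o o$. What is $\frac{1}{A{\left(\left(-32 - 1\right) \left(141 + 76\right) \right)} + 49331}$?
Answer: $\frac{1}{51329252} \approx 1.9482 \cdot 10^{-8}$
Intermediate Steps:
$A{\left(o \right)} = o^{2}$
$\frac{1}{A{\left(\left(-32 - 1\right) \left(141 + 76\right) \right)} + 49331} = \frac{1}{\left(\left(-32 - 1\right) \left(141 + 76\right)\right)^{2} + 49331} = \frac{1}{\left(\left(-33\right) 217\right)^{2} + 49331} = \frac{1}{\left(-7161\right)^{2} + 49331} = \frac{1}{51279921 + 49331} = \frac{1}{51329252}$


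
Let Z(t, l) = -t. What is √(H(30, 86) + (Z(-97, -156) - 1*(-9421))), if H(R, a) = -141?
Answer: √9377 ≈ 96.835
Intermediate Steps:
√(H(30, 86) + (Z(-97, -156) - 1*(-9421))) = √(-141 + (-1*(-97) - 1*(-9421))) = √(-141 + (97 + 9421)) = √(-141 + 9518) = √9377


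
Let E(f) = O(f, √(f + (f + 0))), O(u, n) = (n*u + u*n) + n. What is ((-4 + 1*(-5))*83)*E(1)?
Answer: -2241*√2 ≈ -3169.3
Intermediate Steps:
O(u, n) = n + 2*n*u (O(u, n) = (n*u + n*u) + n = 2*n*u + n = n + 2*n*u)
E(f) = √2*√f*(1 + 2*f) (E(f) = √(f + (f + 0))*(1 + 2*f) = √(f + f)*(1 + 2*f) = √(2*f)*(1 + 2*f) = (√2*√f)*(1 + 2*f) = √2*√f*(1 + 2*f))
((-4 + 1*(-5))*83)*E(1) = ((-4 + 1*(-5))*83)*(√2*√1*(1 + 2*1)) = ((-4 - 5)*83)*(√2*1*(1 + 2)) = (-9*83)*(√2*1*3) = -2241*√2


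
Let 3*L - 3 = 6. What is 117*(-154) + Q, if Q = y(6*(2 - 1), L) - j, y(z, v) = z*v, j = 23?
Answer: -18023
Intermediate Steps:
L = 3 (L = 1 + (1/3)*6 = 1 + 2 = 3)
y(z, v) = v*z
Q = -5 (Q = 3*(6*(2 - 1)) - 1*23 = 3*(6*1) - 23 = 3*6 - 23 = 18 - 23 = -5)
117*(-154) + Q = 117*(-154) - 5 = -18018 - 5 = -18023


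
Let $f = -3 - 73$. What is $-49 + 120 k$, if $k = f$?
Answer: $-9169$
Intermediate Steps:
$f = -76$ ($f = -3 - 73 = -76$)
$k = -76$
$-49 + 120 k = -49 + 120 \left(-76\right) = -49 - 9120 = -9169$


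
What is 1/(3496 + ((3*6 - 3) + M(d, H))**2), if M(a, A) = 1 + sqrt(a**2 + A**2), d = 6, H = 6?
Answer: 239/909328 - 3*sqrt(2)/227332 ≈ 0.00024417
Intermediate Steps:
M(a, A) = 1 + sqrt(A**2 + a**2)
1/(3496 + ((3*6 - 3) + M(d, H))**2) = 1/(3496 + ((3*6 - 3) + (1 + sqrt(6**2 + 6**2)))**2) = 1/(3496 + ((18 - 3) + (1 + sqrt(36 + 36)))**2) = 1/(3496 + (15 + (1 + sqrt(72)))**2) = 1/(3496 + (15 + (1 + 6*sqrt(2)))**2) = 1/(3496 + (16 + 6*sqrt(2))**2)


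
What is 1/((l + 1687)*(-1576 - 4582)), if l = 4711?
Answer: -1/39398884 ≈ -2.5381e-8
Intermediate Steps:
1/((l + 1687)*(-1576 - 4582)) = 1/((4711 + 1687)*(-1576 - 4582)) = 1/(6398*(-6158)) = 1/(-39398884) = -1/39398884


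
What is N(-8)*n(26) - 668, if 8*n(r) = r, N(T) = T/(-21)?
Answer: -14002/21 ≈ -666.76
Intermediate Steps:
N(T) = -T/21 (N(T) = T*(-1/21) = -T/21)
n(r) = r/8
N(-8)*n(26) - 668 = (-1/21*(-8))*((⅛)*26) - 668 = (8/21)*(13/4) - 668 = 26/21 - 668 = -14002/21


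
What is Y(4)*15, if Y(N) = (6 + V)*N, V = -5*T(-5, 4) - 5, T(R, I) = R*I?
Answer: 6060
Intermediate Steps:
T(R, I) = I*R
V = 95 (V = -20*(-5) - 5 = -5*(-20) - 5 = 100 - 5 = 95)
Y(N) = 101*N (Y(N) = (6 + 95)*N = 101*N)
Y(4)*15 = (101*4)*15 = 404*15 = 6060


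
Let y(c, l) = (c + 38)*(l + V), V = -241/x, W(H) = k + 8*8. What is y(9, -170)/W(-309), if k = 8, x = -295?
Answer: -2345723/21240 ≈ -110.44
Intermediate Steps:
W(H) = 72 (W(H) = 8 + 8*8 = 8 + 64 = 72)
V = 241/295 (V = -241/(-295) = -241*(-1/295) = 241/295 ≈ 0.81695)
y(c, l) = (38 + c)*(241/295 + l) (y(c, l) = (c + 38)*(l + 241/295) = (38 + c)*(241/295 + l))
y(9, -170)/W(-309) = (9158/295 + 38*(-170) + (241/295)*9 + 9*(-170))/72 = (9158/295 - 6460 + 2169/295 - 1530)*(1/72) = -2345723/295*1/72 = -2345723/21240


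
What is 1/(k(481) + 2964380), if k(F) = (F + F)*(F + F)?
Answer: 1/3889824 ≈ 2.5708e-7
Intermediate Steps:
k(F) = 4*F² (k(F) = (2*F)*(2*F) = 4*F²)
1/(k(481) + 2964380) = 1/(4*481² + 2964380) = 1/(4*231361 + 2964380) = 1/(925444 + 2964380) = 1/3889824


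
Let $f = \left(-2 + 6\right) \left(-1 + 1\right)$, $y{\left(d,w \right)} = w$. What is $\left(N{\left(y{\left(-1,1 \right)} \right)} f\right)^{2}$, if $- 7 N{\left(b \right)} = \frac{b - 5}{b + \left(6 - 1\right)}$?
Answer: $0$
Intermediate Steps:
$N{\left(b \right)} = - \frac{-5 + b}{7 \left(5 + b\right)}$ ($N{\left(b \right)} = - \frac{\left(b - 5\right) \frac{1}{b + \left(6 - 1\right)}}{7} = - \frac{\left(-5 + b\right) \frac{1}{b + 5}}{7} = - \frac{\left(-5 + b\right) \frac{1}{5 + b}}{7} = - \frac{\frac{1}{5 + b} \left(-5 + b\right)}{7} = - \frac{-5 + b}{7 \left(5 + b\right)}$)
$f = 0$ ($f = 4 \cdot 0 = 0$)
$\left(N{\left(y{\left(-1,1 \right)} \right)} f\right)^{2} = \left(\frac{5 - 1}{7 \left(5 + 1\right)} 0\right)^{2} = \left(\frac{5 - 1}{7 \cdot 6} \cdot 0\right)^{2} = \left(\frac{1}{7} \cdot \frac{1}{6} \cdot 4 \cdot 0\right)^{2} = \left(\frac{2}{21} \cdot 0\right)^{2} = 0^{2} = 0$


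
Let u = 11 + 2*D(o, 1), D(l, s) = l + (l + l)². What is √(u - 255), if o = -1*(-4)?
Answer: 6*I*√3 ≈ 10.392*I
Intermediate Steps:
o = 4
D(l, s) = l + 4*l² (D(l, s) = l + (2*l)² = l + 4*l²)
u = 147 (u = 11 + 2*(4*(1 + 4*4)) = 11 + 2*(4*(1 + 16)) = 11 + 2*(4*17) = 11 + 2*68 = 11 + 136 = 147)
√(u - 255) = √(147 - 255) = √(-108) = 6*I*√3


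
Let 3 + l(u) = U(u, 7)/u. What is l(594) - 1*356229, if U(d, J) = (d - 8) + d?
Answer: -105800314/297 ≈ -3.5623e+5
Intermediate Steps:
U(d, J) = -8 + 2*d (U(d, J) = (-8 + d) + d = -8 + 2*d)
l(u) = -3 + (-8 + 2*u)/u
l(594) - 1*356229 = (-8 - 1*594)/594 - 1*356229 = (-8 - 594)/594 - 356229 = (1/594)*(-602) - 356229 = -301/297 - 356229 = -105800314/297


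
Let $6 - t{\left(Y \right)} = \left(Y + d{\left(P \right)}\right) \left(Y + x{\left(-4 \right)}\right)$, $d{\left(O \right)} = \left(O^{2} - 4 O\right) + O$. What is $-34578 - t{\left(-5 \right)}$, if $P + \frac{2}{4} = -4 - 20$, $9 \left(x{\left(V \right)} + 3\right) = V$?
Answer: $- \frac{362081}{9} \approx -40231.0$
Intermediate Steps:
$x{\left(V \right)} = -3 + \frac{V}{9}$
$P = - \frac{49}{2}$ ($P = - \frac{1}{2} - 24 = - \frac{49}{2} \approx -24.5$)
$d{\left(O \right)} = O^{2} - 3 O$
$t{\left(Y \right)} = 6 - \left(- \frac{31}{9} + Y\right) \left(\frac{2695}{4} + Y\right)$ ($t{\left(Y \right)} = 6 - \left(Y - \frac{49 \left(-3 - \frac{49}{2}\right)}{2}\right) \left(Y + \left(-3 + \frac{1}{9} \left(-4\right)\right)\right) = 6 - \left(Y - - \frac{2695}{4}\right) \left(Y - \frac{31}{9}\right) = 6 - \left(Y + \frac{2695}{4}\right) \left(Y - \frac{31}{9}\right) = 6 - \left(\frac{2695}{4} + Y\right) \left(- \frac{31}{9} + Y\right) = 6 - \left(- \frac{31}{9} + Y\right) \left(\frac{2695}{4} + Y\right)$)
$-34578 - t{\left(-5 \right)} = -34578 - \left(\frac{83761}{36} - \left(-5\right)^{2} - - \frac{120655}{36}\right) = -34578 - \left(\frac{83761}{36} - 25 + \frac{120655}{36}\right) = -34578 - \frac{50879}{9} = - \frac{362081}{9}$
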